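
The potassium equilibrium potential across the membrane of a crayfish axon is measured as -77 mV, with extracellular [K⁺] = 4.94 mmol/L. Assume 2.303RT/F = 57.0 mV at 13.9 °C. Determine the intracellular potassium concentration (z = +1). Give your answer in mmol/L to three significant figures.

111 mmol/L

Nernst: E = (57.0/1) · log₁₀([out]/[in]), so log₁₀([out]/[in]) = -77.0 × 1 / 57.0 = -1.3509.
[out]/[in] = 10^(-1.3509) = 0.04458.
[in] = 4.94 / 0.04458 = 110.8 mmol/L.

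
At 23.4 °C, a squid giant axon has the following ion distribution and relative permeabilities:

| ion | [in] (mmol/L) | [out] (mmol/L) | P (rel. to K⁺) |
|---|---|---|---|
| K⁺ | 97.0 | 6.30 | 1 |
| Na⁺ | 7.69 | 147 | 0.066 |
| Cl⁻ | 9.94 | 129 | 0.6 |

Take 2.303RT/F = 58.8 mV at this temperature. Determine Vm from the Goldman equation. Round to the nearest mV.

-53 mV

Vm = 58.8 · log₁₀[(Σ P·[cation]ₒ + Σ P·[anion]ᵢ) / (Σ P·[cation]ᵢ + Σ P·[anion]ₒ)]
Numerator = 1×6.30 + 0.066×147 + 0.6×9.94 = 21.97
Denominator = 1×97.0 + 0.066×7.69 + 0.6×129 = 174.9
Vm = 58.8 · log₁₀(0.12559) = 58.8 × (-0.9011) = -52.98 mV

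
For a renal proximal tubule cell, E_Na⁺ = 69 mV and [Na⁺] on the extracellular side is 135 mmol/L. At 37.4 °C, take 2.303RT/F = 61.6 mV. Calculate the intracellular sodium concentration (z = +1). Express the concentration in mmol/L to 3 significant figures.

Nernst: E = (61.6/1) · log₁₀([out]/[in]), so log₁₀([out]/[in]) = 69.0 × 1 / 61.6 = 1.1201.
[out]/[in] = 10^(1.1201) = 13.19.
[in] = 135 / 13.19 = 10.24 mmol/L.

10.2 mmol/L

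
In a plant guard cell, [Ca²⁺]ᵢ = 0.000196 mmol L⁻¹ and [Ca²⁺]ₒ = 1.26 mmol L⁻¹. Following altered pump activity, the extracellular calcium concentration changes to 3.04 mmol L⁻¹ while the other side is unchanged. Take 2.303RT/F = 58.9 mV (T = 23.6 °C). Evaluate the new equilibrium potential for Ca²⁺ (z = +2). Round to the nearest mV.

123 mV

After the shift: [Ca²⁺]_out = 3.04, [Ca²⁺]_in = 0.000196 mmol L⁻¹.
E_new = (58.9/2)·log₁₀(3.04/0.000196) = 29.45 · (4.1906) = 123.41 mV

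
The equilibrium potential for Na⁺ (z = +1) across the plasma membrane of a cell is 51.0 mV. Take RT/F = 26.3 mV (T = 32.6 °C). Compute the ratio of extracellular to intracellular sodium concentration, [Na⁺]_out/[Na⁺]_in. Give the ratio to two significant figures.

ln([out]/[in]) = E·z/(26.3) = 51.0 × 1 / 26.3 = 1.9392
[out]/[in] = e^(1.9392) = 6.953

7.0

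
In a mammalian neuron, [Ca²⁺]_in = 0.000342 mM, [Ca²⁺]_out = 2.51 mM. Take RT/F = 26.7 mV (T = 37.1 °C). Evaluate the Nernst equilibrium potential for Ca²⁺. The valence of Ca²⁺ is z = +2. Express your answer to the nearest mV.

E = (26.7/z) · ln([Ca²⁺]_out/[Ca²⁺]_in) with z = +2.
= (26.7/2) · ln(2.51/0.000342) = 13.35 · ln(7339)
= 13.35 · (8.9010) = 118.83 mV

119 mV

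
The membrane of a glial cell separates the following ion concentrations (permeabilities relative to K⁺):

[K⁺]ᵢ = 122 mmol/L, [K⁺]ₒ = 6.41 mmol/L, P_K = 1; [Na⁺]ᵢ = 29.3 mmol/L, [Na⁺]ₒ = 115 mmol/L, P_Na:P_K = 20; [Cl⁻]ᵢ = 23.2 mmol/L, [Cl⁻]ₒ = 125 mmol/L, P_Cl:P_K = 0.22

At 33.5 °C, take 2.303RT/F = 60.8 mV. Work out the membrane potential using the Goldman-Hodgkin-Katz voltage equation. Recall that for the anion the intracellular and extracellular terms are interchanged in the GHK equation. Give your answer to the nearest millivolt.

Vm = 60.8 · log₁₀[(Σ P·[cation]ₒ + Σ P·[anion]ᵢ) / (Σ P·[cation]ᵢ + Σ P·[anion]ₒ)]
Numerator = 1×6.41 + 20×115 + 0.22×23.2 = 2312
Denominator = 1×122 + 20×29.3 + 0.22×125 = 735.5
Vm = 60.8 · log₁₀(3.1428) = 60.8 × (0.4973) = 30.24 mV

30 mV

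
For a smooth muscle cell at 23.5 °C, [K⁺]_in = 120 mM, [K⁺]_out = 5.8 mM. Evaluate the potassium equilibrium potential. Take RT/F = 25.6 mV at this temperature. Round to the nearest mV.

E = (25.6/z) · ln([K⁺]_out/[K⁺]_in) with z = +1.
= (25.6/1) · ln(5.8/120) = 25.60 · ln(0.04833)
= 25.60 · (-3.0296) = -77.56 mV

-78 mV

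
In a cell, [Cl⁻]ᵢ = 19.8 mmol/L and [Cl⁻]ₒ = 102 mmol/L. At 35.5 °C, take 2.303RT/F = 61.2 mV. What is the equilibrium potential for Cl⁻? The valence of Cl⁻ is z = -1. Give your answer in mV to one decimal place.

-43.6 mV

E = (61.2/z) · log₁₀([Cl⁻]_out/[Cl⁻]_in) with z = -1.
For an anion, dividing by z = -1 reverses the sign.
= (61.2/-1) · log₁₀(102/19.8) = -61.20 · log₁₀(5.152)
= -61.20 · (0.7119) = -43.57 mV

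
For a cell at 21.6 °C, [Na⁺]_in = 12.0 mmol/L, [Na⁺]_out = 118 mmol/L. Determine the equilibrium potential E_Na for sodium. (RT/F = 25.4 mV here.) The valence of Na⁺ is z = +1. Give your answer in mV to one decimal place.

58.1 mV

E = (25.4/z) · ln([Na⁺]_out/[Na⁺]_in) with z = +1.
= (25.4/1) · ln(118/12.0) = 25.40 · ln(9.833)
= 25.40 · (2.2858) = 58.06 mV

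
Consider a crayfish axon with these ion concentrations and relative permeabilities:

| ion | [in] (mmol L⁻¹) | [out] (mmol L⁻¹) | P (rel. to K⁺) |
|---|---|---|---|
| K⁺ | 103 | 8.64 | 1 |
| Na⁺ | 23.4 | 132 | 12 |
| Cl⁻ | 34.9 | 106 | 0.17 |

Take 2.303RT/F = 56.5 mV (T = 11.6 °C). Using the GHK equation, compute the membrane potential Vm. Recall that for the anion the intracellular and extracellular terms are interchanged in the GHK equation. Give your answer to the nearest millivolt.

34 mV

Vm = 56.5 · log₁₀[(Σ P·[cation]ₒ + Σ P·[anion]ᵢ) / (Σ P·[cation]ᵢ + Σ P·[anion]ₒ)]
Numerator = 1×8.64 + 12×132 + 0.17×34.9 = 1599
Denominator = 1×103 + 12×23.4 + 0.17×106 = 401.8
Vm = 56.5 · log₁₀(3.9783) = 56.5 × (0.5997) = 33.88 mV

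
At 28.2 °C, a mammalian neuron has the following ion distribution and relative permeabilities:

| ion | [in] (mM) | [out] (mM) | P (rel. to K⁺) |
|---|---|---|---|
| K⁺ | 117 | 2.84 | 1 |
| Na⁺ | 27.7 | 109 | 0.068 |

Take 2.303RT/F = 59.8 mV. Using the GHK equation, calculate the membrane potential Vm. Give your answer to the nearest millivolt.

-64 mV

Vm = 59.8 · log₁₀[(Σ P·[cation]ₒ + Σ P·[anion]ᵢ) / (Σ P·[cation]ᵢ + Σ P·[anion]ₒ)]
Numerator = 1×2.84 + 0.068×109 = 10.25
Denominator = 1×117 + 0.068×27.7 = 118.9
Vm = 59.8 · log₁₀(0.086236) = 59.8 × (-1.0643) = -63.65 mV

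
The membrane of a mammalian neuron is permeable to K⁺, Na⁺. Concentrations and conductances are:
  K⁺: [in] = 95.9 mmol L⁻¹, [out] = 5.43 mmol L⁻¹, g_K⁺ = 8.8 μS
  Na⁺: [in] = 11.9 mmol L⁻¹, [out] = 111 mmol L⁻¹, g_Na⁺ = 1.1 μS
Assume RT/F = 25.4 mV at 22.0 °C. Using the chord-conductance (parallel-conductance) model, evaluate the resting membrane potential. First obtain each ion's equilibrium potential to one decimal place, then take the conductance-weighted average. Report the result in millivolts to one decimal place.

-58.5 mV

E_K⁺ = (25.4/1)·ln(5.43/95.9) = -72.9 mV
E_Na⁺ = (25.4/1)·ln(111/11.9) = 56.7 mV
Vm = (Σ gᵢEᵢ)/(Σ gᵢ) = (8.8·-72.9 + 1.1·56.7) / (8.8 + 1.1)
= -579.15 / 9.9 = -58.50 mV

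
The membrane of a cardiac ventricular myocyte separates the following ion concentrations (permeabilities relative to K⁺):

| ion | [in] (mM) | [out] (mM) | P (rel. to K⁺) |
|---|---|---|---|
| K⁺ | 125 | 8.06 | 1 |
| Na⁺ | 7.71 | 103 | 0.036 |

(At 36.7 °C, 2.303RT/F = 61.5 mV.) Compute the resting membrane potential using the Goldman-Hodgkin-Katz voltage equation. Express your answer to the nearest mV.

Vm = 61.5 · log₁₀[(Σ P·[cation]ₒ + Σ P·[anion]ᵢ) / (Σ P·[cation]ᵢ + Σ P·[anion]ₒ)]
Numerator = 1×8.06 + 0.036×103 = 11.77
Denominator = 1×125 + 0.036×7.71 = 125.3
Vm = 61.5 · log₁₀(0.093935) = 61.5 × (-1.0272) = -63.17 mV

-63 mV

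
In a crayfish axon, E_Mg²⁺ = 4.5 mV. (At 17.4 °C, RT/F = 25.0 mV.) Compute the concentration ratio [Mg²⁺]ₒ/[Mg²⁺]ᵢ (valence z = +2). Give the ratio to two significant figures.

1.4

ln([out]/[in]) = E·z/(25.0) = 4.5 × 2 / 25.0 = 0.3600
[out]/[in] = e^(0.3600) = 1.433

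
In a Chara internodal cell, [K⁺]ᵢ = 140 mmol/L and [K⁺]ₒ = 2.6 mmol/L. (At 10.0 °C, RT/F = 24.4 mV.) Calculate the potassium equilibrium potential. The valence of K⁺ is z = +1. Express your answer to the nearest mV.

-97 mV

E = (24.4/z) · ln([K⁺]_out/[K⁺]_in) with z = +1.
= (24.4/1) · ln(2.6/140) = 24.40 · ln(0.01857)
= 24.40 · (-3.9861) = -97.26 mV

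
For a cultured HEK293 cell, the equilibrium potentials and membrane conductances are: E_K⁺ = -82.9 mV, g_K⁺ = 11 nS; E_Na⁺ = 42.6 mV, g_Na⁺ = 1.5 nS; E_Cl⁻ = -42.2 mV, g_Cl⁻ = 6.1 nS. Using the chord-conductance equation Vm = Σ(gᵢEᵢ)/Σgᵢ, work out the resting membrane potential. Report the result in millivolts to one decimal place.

Σ gᵢEᵢ = 11·(-82.9) + 1.5·(42.6) + 6.1·(-42.2) = -1105.42
Σ gᵢ = 11 + 1.5 + 6.1 = 18.6
Vm = -1105.42 / 18.6 = -59.43 mV

-59.4 mV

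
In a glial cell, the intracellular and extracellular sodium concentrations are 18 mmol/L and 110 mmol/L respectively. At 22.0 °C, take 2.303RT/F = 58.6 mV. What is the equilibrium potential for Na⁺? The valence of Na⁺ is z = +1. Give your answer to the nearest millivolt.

E = (58.6/z) · log₁₀([Na⁺]_out/[Na⁺]_in) with z = +1.
= (58.6/1) · log₁₀(110/18) = 58.60 · log₁₀(6.111)
= 58.60 · (0.7861) = 46.07 mV

46 mV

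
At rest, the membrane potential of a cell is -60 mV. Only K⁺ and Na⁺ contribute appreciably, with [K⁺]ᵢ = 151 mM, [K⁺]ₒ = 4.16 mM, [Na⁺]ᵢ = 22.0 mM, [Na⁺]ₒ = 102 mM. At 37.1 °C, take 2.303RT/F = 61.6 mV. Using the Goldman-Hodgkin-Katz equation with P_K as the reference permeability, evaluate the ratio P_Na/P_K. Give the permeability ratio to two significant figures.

Let α = P_Na/P_K. GHK: Vm = 61.6·log₁₀[(Kₒ + α·Naₒ)/(Kᵢ + α·Naᵢ)].
10^(Vm/61.6) = 10^(-60.0/61.6) = 0.10616
So 0.10616·(Kᵢ + α·Naᵢ) = Kₒ + α·Naₒ → α = (0.10616·151.0 − 4.16) / (102.0 − 0.10616·22.0)
α = (16.03 − 4.16) / (102.0 − 2.336) = 11.87/99.66 = 0.1191

0.12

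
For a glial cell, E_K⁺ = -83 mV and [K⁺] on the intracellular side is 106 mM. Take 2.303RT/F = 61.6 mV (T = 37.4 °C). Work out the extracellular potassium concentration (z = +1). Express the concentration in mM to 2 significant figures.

4.8 mM

Nernst: E = (61.6/1) · log₁₀([out]/[in]), so log₁₀([out]/[in]) = -83.0 × 1 / 61.6 = -1.3474.
[out]/[in] = 10^(-1.3474) = 0.04494.
[out] = 0.04494 × 106 = 4.763 mM.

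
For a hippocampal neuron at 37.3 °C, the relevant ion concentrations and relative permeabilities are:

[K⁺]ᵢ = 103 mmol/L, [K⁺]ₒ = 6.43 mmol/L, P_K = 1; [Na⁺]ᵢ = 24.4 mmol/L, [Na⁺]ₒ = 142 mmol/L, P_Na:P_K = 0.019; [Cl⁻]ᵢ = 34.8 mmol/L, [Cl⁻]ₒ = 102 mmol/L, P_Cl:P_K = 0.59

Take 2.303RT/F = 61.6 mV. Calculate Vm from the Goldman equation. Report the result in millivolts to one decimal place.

-45.7 mV

Vm = 61.6 · log₁₀[(Σ P·[cation]ₒ + Σ P·[anion]ᵢ) / (Σ P·[cation]ᵢ + Σ P·[anion]ₒ)]
Numerator = 1×6.43 + 0.019×142 + 0.59×34.8 = 29.66
Denominator = 1×103 + 0.019×24.4 + 0.59×102 = 163.6
Vm = 61.6 · log₁₀(0.18125) = 61.6 × (-0.7417) = -45.69 mV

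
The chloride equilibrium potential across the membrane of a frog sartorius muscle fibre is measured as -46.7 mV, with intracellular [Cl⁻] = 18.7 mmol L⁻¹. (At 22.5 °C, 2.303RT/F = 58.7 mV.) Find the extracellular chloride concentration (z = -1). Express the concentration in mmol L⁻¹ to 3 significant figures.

Nernst: E = (58.7/-1) · log₁₀([out]/[in]), so log₁₀([out]/[in]) = -46.7 × -1 / 58.7 = 0.7956.
[out]/[in] = 10^(0.7956) = 6.246.
[out] = 6.246 × 18.7 = 116.8 mmol L⁻¹.

117 mmol L⁻¹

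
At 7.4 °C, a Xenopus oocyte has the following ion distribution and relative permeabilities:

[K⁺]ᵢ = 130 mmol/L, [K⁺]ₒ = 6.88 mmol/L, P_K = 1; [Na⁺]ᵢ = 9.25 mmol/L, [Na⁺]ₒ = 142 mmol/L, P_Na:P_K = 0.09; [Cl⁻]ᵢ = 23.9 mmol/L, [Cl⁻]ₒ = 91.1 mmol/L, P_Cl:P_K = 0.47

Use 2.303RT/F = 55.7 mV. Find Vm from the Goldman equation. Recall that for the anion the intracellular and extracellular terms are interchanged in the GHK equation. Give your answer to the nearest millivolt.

-42 mV

Vm = 55.7 · log₁₀[(Σ P·[cation]ₒ + Σ P·[anion]ᵢ) / (Σ P·[cation]ᵢ + Σ P·[anion]ₒ)]
Numerator = 1×6.88 + 0.09×142 + 0.47×23.9 = 30.89
Denominator = 1×130 + 0.09×9.25 + 0.47×91.1 = 173.6
Vm = 55.7 · log₁₀(0.1779) = 55.7 × (-0.7498) = -41.76 mV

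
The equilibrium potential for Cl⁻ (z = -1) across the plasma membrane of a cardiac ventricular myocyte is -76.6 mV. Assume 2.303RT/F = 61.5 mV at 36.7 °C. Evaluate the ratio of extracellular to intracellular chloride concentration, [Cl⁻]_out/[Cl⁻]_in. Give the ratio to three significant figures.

17.6

log₁₀([out]/[in]) = E·z/(61.5) = -76.6 × -1 / 61.5 = 1.2455
[out]/[in] = 10^(1.2455) = 17.6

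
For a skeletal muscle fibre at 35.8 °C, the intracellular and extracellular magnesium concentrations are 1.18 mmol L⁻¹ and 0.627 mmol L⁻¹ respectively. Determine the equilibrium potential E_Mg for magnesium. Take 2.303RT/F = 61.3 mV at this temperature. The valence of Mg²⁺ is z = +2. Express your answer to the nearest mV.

E = (61.3/z) · log₁₀([Mg²⁺]_out/[Mg²⁺]_in) with z = +2.
= (61.3/2) · log₁₀(0.627/1.18) = 30.65 · log₁₀(0.5314)
= 30.65 · (-0.2746) = -8.42 mV

-8 mV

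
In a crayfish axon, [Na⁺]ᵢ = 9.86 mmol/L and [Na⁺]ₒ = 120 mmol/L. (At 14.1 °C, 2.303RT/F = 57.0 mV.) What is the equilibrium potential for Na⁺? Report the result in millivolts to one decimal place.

E = (57.0/z) · log₁₀([Na⁺]_out/[Na⁺]_in) with z = +1.
= (57.0/1) · log₁₀(120/9.86) = 57.00 · log₁₀(12.17)
= 57.00 · (1.0853) = 61.86 mV

61.9 mV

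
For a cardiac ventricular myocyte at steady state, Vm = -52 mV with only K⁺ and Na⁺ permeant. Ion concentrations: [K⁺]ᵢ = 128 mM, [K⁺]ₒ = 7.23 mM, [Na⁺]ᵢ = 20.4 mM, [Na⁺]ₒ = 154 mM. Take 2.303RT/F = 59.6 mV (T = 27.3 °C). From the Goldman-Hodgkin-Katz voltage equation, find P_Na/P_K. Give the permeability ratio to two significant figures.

Let α = P_Na/P_K. GHK: Vm = 59.6·log₁₀[(Kₒ + α·Naₒ)/(Kᵢ + α·Naᵢ)].
10^(Vm/59.6) = 10^(-52.0/59.6) = 0.13413
So 0.13413·(Kᵢ + α·Naᵢ) = Kₒ + α·Naₒ → α = (0.13413·128.0 − 7.23) / (154.0 − 0.13413·20.4)
α = (17.17 − 7.23) / (154.0 − 2.736) = 9.938/151.3 = 0.0657

0.066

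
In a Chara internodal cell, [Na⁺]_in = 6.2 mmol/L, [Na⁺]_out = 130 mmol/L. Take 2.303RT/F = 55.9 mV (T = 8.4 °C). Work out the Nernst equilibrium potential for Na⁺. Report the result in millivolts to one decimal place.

E = (55.9/z) · log₁₀([Na⁺]_out/[Na⁺]_in) with z = +1.
= (55.9/1) · log₁₀(130/6.2) = 55.90 · log₁₀(20.97)
= 55.90 · (1.3216) = 73.87 mV

73.9 mV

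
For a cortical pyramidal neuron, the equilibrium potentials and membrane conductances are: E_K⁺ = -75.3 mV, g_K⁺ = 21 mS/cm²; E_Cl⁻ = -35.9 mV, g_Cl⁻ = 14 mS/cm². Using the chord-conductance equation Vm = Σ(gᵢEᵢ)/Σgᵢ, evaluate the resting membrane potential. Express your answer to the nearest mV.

-60 mV

Σ gᵢEᵢ = 21·(-75.3) + 14·(-35.9) = -2083.90
Σ gᵢ = 21 + 14 = 35
Vm = -2083.90 / 35 = -59.54 mV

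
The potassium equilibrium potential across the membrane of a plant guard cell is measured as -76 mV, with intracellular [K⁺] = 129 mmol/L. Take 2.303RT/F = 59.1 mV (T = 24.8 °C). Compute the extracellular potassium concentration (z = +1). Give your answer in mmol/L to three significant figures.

Nernst: E = (59.1/1) · log₁₀([out]/[in]), so log₁₀([out]/[in]) = -76.0 × 1 / 59.1 = -1.2860.
[out]/[in] = 10^(-1.2860) = 0.05177.
[out] = 0.05177 × 129 = 6.678 mmol/L.

6.68 mmol/L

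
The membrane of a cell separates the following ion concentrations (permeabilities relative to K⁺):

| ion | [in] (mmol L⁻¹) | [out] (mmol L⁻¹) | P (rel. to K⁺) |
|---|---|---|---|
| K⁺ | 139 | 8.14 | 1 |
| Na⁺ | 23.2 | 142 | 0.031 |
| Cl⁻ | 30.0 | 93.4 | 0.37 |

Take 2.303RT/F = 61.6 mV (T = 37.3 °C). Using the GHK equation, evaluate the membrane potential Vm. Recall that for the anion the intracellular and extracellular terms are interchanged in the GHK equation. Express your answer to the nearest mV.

-53 mV

Vm = 61.6 · log₁₀[(Σ P·[cation]ₒ + Σ P·[anion]ᵢ) / (Σ P·[cation]ᵢ + Σ P·[anion]ₒ)]
Numerator = 1×8.14 + 0.031×142 + 0.37×30.0 = 23.64
Denominator = 1×139 + 0.031×23.2 + 0.37×93.4 = 174.3
Vm = 61.6 · log₁₀(0.13566) = 61.6 × (-0.8676) = -53.44 mV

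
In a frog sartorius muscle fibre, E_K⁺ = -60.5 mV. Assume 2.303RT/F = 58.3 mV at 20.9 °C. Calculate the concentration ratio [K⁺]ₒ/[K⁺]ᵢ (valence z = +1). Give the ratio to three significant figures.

0.0917

log₁₀([out]/[in]) = E·z/(58.3) = -60.5 × 1 / 58.3 = -1.0377
[out]/[in] = 10^(-1.0377) = 0.09168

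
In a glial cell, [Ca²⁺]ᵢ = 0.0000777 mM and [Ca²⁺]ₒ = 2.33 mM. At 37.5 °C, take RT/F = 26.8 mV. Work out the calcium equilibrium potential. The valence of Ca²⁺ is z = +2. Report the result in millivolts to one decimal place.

E = (26.8/z) · ln([Ca²⁺]_out/[Ca²⁺]_in) with z = +2.
= (26.8/2) · ln(2.33/0.0000777) = 13.40 · ln(2.999e+04)
= 13.40 · (10.3085) = 138.13 mV

138.1 mV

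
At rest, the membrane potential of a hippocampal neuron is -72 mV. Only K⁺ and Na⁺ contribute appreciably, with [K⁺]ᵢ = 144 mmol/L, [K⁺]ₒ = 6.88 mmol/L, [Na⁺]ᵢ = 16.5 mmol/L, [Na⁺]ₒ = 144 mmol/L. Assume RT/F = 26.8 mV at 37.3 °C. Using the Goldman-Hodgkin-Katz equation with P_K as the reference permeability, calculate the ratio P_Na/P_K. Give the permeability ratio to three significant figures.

Let α = P_Na/P_K. GHK: Vm = 26.8·ln[(Kₒ + α·Naₒ)/(Kᵢ + α·Naᵢ)].
e^(Vm/26.8) = e^(-72.0/26.8) = 0.068114
So 0.068114·(Kᵢ + α·Naᵢ) = Kₒ + α·Naₒ → α = (0.068114·144.0 − 6.88) / (144.0 − 0.068114·16.5)
α = (9.808 − 6.88) / (144.0 − 1.124) = 2.928/142.9 = 0.0205

0.0205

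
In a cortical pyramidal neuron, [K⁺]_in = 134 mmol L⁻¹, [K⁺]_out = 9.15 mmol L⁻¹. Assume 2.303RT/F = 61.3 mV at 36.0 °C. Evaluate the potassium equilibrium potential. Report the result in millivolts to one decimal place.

E = (61.3/z) · log₁₀([K⁺]_out/[K⁺]_in) with z = +1.
= (61.3/1) · log₁₀(9.15/134) = 61.30 · log₁₀(0.06828)
= 61.30 · (-1.1657) = -71.46 mV

-71.5 mV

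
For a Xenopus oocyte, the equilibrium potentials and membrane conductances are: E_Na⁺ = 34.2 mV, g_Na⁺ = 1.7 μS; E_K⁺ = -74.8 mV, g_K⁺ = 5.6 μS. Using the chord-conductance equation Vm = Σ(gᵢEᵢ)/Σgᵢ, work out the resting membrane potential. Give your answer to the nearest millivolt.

Σ gᵢEᵢ = 1.7·(34.2) + 5.6·(-74.8) = -360.74
Σ gᵢ = 1.7 + 5.6 = 7.3
Vm = -360.74 / 7.3 = -49.42 mV

-49 mV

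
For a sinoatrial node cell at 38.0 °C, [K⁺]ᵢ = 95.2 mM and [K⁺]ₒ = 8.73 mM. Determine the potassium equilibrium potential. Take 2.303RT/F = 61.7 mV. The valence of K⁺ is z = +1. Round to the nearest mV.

-64 mV

E = (61.7/z) · log₁₀([K⁺]_out/[K⁺]_in) with z = +1.
= (61.7/1) · log₁₀(8.73/95.2) = 61.70 · log₁₀(0.0917)
= 61.70 · (-1.0376) = -64.02 mV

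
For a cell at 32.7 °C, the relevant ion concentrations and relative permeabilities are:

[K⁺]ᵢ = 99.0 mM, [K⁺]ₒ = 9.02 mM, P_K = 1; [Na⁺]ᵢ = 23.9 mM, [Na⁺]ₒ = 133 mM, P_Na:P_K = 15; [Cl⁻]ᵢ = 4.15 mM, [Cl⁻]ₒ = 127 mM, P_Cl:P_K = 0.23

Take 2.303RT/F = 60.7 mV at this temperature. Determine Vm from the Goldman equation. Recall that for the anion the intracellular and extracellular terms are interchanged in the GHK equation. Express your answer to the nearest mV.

Vm = 60.7 · log₁₀[(Σ P·[cation]ₒ + Σ P·[anion]ᵢ) / (Σ P·[cation]ᵢ + Σ P·[anion]ₒ)]
Numerator = 1×9.02 + 15×133 + 0.23×4.15 = 2005
Denominator = 1×99.0 + 15×23.9 + 0.23×127 = 486.7
Vm = 60.7 · log₁₀(4.1194) = 60.7 × (0.6148) = 37.32 mV

37 mV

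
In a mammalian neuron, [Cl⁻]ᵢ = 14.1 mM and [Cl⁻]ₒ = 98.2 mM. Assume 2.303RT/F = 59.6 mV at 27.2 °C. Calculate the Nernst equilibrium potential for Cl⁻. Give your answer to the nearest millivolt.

-50 mV

E = (59.6/z) · log₁₀([Cl⁻]_out/[Cl⁻]_in) with z = -1.
For an anion, dividing by z = -1 reverses the sign.
= (59.6/-1) · log₁₀(98.2/14.1) = -59.60 · log₁₀(6.965)
= -59.60 · (0.8429) = -50.24 mV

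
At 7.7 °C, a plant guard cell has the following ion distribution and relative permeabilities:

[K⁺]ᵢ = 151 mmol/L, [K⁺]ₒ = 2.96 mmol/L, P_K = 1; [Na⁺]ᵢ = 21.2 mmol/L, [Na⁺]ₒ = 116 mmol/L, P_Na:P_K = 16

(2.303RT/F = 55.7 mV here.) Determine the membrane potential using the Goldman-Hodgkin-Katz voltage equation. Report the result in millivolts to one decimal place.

Vm = 55.7 · log₁₀[(Σ P·[cation]ₒ + Σ P·[anion]ᵢ) / (Σ P·[cation]ᵢ + Σ P·[anion]ₒ)]
Numerator = 1×2.96 + 16×116 = 1859
Denominator = 1×151 + 16×21.2 = 490.2
Vm = 55.7 · log₁₀(3.7922) = 55.7 × (0.5789) = 32.24 mV

32.2 mV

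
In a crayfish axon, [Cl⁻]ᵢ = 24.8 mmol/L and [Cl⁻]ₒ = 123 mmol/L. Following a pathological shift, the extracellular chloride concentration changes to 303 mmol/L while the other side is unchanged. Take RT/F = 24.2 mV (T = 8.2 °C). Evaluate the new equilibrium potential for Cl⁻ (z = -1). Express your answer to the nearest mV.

After the shift: [Cl⁻]_out = 303, [Cl⁻]_in = 24.8 mmol/L.
E_new = (24.2/-1)·ln(303/24.8) = -24.20 · (2.5029) = -60.57 mV

-61 mV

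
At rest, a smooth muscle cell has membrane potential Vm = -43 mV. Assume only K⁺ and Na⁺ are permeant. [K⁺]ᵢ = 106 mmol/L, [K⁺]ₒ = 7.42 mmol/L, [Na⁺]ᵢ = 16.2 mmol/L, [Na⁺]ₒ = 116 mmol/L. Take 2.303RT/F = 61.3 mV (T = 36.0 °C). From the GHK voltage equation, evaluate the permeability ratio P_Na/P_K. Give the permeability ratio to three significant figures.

0.121

Let α = P_Na/P_K. GHK: Vm = 61.3·log₁₀[(Kₒ + α·Naₒ)/(Kᵢ + α·Naᵢ)].
10^(Vm/61.3) = 10^(-43.0/61.3) = 0.19885
So 0.19885·(Kᵢ + α·Naᵢ) = Kₒ + α·Naₒ → α = (0.19885·106.0 − 7.42) / (116.0 − 0.19885·16.2)
α = (21.08 − 7.42) / (116.0 − 3.221) = 13.66/112.8 = 0.1211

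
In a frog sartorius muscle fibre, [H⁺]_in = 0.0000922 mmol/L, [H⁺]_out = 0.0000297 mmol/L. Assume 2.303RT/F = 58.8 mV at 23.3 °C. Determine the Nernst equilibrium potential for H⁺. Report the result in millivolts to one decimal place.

E = (58.8/z) · log₁₀([H⁺]_out/[H⁺]_in) with z = +1.
= (58.8/1) · log₁₀(0.0000297/0.0000922) = 58.80 · log₁₀(0.3221)
= 58.80 · (-0.4920) = -28.93 mV

-28.9 mV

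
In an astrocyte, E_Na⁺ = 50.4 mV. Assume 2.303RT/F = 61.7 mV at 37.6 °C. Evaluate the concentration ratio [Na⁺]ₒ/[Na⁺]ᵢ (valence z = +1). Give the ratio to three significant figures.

6.56

log₁₀([out]/[in]) = E·z/(61.7) = 50.4 × 1 / 61.7 = 0.8169
[out]/[in] = 10^(0.8169) = 6.559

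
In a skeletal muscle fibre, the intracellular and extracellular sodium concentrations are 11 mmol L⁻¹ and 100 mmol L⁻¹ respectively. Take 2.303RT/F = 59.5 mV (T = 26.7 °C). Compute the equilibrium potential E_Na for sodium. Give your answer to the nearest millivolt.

E = (59.5/z) · log₁₀([Na⁺]_out/[Na⁺]_in) with z = +1.
= (59.5/1) · log₁₀(100/11) = 59.50 · log₁₀(9.091)
= 59.50 · (0.9586) = 57.04 mV

57 mV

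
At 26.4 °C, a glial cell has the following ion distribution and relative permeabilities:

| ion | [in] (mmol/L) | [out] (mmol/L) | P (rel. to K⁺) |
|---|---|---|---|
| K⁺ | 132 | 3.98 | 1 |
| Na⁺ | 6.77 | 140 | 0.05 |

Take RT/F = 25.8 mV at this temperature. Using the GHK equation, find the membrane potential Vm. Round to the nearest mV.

-64 mV

Vm = 25.8 · ln[(Σ P·[cation]ₒ + Σ P·[anion]ᵢ) / (Σ P·[cation]ᵢ + Σ P·[anion]ₒ)]
Numerator = 1×3.98 + 0.05×140 = 10.98
Denominator = 1×132 + 0.05×6.77 = 132.3
Vm = 25.8 · ln(0.082969) = 25.8 × (-2.4893) = -64.22 mV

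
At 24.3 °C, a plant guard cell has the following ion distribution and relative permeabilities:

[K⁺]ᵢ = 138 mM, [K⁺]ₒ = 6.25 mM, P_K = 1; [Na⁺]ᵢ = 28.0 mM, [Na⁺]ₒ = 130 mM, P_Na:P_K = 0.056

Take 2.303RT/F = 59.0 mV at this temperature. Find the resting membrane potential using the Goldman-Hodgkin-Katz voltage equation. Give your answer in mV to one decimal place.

-59.8 mV

Vm = 59.0 · log₁₀[(Σ P·[cation]ₒ + Σ P·[anion]ᵢ) / (Σ P·[cation]ᵢ + Σ P·[anion]ₒ)]
Numerator = 1×6.25 + 0.056×130 = 13.53
Denominator = 1×138 + 0.056×28.0 = 139.6
Vm = 59.0 · log₁₀(0.096942) = 59.0 × (-1.0135) = -59.80 mV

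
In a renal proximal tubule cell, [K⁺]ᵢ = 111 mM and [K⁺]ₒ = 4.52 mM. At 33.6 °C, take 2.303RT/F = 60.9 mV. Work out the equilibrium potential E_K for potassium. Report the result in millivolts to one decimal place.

-84.7 mV

E = (60.9/z) · log₁₀([K⁺]_out/[K⁺]_in) with z = +1.
= (60.9/1) · log₁₀(4.52/111) = 60.90 · log₁₀(0.04072)
= 60.90 · (-1.3902) = -84.66 mV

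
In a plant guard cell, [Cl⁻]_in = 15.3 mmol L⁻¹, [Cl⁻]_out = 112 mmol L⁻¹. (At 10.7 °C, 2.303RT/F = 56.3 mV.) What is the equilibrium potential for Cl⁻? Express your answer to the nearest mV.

E = (56.3/z) · log₁₀([Cl⁻]_out/[Cl⁻]_in) with z = -1.
For an anion, dividing by z = -1 reverses the sign.
= (56.3/-1) · log₁₀(112/15.3) = -56.30 · log₁₀(7.32)
= -56.30 · (0.8645) = -48.67 mV

-49 mV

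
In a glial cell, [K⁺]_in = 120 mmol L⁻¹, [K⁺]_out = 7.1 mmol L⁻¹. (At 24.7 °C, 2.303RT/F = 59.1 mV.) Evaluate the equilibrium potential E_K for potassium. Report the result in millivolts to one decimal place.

-72.6 mV

E = (59.1/z) · log₁₀([K⁺]_out/[K⁺]_in) with z = +1.
= (59.1/1) · log₁₀(7.1/120) = 59.10 · log₁₀(0.05917)
= 59.10 · (-1.2279) = -72.57 mV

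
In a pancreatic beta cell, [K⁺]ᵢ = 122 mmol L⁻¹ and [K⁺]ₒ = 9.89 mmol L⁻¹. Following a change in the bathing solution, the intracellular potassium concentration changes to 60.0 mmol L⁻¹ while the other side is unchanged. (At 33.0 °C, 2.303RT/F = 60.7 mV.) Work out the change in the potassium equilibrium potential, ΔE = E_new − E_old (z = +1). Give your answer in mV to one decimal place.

E_old = (60.7/1)·log₁₀(9.89/122) = -66.23 mV
E_new = (60.7/1)·log₁₀(9.89/60.0) = -47.53 mV
ΔE = -47.53 − (-66.23) = 18.71 mV

18.7 mV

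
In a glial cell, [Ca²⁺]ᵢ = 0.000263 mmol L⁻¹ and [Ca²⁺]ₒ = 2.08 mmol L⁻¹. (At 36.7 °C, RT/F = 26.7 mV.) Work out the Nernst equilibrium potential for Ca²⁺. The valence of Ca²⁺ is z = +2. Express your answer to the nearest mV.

E = (26.7/z) · ln([Ca²⁺]_out/[Ca²⁺]_in) with z = +2.
= (26.7/2) · ln(2.08/0.000263) = 13.35 · ln(7909)
= 13.35 · (8.9757) = 119.83 mV

120 mV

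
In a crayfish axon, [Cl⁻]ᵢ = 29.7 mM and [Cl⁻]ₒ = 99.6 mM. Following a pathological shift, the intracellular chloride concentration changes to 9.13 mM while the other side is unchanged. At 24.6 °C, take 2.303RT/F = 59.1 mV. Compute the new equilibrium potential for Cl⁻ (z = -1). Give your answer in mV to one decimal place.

After the shift: [Cl⁻]_out = 99.6, [Cl⁻]_in = 9.13 mM.
E_new = (59.1/-1)·log₁₀(99.6/9.13) = -59.10 · (1.0378) = -61.33 mV

-61.3 mV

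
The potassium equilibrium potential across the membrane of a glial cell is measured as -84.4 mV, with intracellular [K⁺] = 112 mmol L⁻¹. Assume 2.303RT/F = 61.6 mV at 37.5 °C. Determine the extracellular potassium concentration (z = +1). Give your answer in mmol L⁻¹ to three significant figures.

Nernst: E = (61.6/1) · log₁₀([out]/[in]), so log₁₀([out]/[in]) = -84.4 × 1 / 61.6 = -1.3701.
[out]/[in] = 10^(-1.3701) = 0.04265.
[out] = 0.04265 × 112 = 4.776 mmol L⁻¹.

4.78 mmol L⁻¹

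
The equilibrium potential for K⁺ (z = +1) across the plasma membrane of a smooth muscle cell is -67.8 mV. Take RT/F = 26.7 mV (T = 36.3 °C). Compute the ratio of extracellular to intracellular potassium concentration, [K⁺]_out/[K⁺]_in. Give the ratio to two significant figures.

0.079

ln([out]/[in]) = E·z/(26.7) = -67.8 × 1 / 26.7 = -2.5393
[out]/[in] = e^(-2.5393) = 0.07892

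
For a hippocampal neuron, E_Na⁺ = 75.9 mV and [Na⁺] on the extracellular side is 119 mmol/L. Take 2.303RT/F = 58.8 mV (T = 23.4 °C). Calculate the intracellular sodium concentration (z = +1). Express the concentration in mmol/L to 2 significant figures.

6.1 mmol/L

Nernst: E = (58.8/1) · log₁₀([out]/[in]), so log₁₀([out]/[in]) = 75.9 × 1 / 58.8 = 1.2908.
[out]/[in] = 10^(1.2908) = 19.54.
[in] = 119 / 19.54 = 6.092 mmol/L.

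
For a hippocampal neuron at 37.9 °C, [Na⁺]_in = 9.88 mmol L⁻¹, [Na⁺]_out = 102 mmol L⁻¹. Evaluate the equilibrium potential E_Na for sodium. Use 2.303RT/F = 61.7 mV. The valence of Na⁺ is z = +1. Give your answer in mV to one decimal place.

62.6 mV

E = (61.7/z) · log₁₀([Na⁺]_out/[Na⁺]_in) with z = +1.
= (61.7/1) · log₁₀(102/9.88) = 61.70 · log₁₀(10.32)
= 61.70 · (1.0138) = 62.55 mV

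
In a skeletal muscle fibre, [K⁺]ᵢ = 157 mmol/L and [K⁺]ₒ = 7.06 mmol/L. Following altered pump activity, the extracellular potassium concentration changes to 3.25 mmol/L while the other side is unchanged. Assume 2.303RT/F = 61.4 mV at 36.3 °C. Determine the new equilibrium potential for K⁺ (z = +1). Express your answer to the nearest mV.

After the shift: [K⁺]_out = 3.25, [K⁺]_in = 157 mmol/L.
E_new = (61.4/1)·log₁₀(3.25/157) = 61.40 · (-1.6840) = -103.40 mV

-103 mV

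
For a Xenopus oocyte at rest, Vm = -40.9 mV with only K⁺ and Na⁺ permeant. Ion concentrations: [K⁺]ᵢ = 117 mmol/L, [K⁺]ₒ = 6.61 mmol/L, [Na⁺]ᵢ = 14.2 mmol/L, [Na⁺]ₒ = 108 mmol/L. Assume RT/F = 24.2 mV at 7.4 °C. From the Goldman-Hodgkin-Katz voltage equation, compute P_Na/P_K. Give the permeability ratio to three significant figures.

0.142

Let α = P_Na/P_K. GHK: Vm = 24.2·ln[(Kₒ + α·Naₒ)/(Kᵢ + α·Naᵢ)].
e^(Vm/24.2) = e^(-40.9/24.2) = 0.1845
So 0.1845·(Kᵢ + α·Naᵢ) = Kₒ + α·Naₒ → α = (0.1845·117.0 − 6.61) / (108.0 − 0.1845·14.2)
α = (21.59 − 6.61) / (108.0 − 2.62) = 14.98/105.4 = 0.1421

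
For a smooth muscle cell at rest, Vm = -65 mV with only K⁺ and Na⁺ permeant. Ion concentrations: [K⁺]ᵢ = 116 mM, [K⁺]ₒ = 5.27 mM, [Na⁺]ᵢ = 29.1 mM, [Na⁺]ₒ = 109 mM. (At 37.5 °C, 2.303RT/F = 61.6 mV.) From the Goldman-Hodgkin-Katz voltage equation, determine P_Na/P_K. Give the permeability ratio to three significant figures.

Let α = P_Na/P_K. GHK: Vm = 61.6·log₁₀[(Kₒ + α·Naₒ)/(Kᵢ + α·Naᵢ)].
10^(Vm/61.6) = 10^(-65.0/61.6) = 0.088065
So 0.088065·(Kᵢ + α·Naᵢ) = Kₒ + α·Naₒ → α = (0.088065·116.0 − 5.27) / (109.0 − 0.088065·29.1)
α = (10.22 − 5.27) / (109.0 − 2.563) = 4.946/106.4 = 0.04646

0.0465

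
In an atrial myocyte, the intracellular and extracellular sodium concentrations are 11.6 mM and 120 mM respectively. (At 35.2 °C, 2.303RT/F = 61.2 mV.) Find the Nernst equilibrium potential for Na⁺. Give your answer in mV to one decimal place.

62.1 mV

E = (61.2/z) · log₁₀([Na⁺]_out/[Na⁺]_in) with z = +1.
= (61.2/1) · log₁₀(120/11.6) = 61.20 · log₁₀(10.34)
= 61.20 · (1.0147) = 62.10 mV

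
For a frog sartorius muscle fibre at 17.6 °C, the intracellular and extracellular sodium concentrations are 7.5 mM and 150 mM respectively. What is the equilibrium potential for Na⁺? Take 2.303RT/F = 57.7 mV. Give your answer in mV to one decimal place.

E = (57.7/z) · log₁₀([Na⁺]_out/[Na⁺]_in) with z = +1.
= (57.7/1) · log₁₀(150/7.5) = 57.70 · log₁₀(20)
= 57.70 · (1.3010) = 75.07 mV

75.1 mV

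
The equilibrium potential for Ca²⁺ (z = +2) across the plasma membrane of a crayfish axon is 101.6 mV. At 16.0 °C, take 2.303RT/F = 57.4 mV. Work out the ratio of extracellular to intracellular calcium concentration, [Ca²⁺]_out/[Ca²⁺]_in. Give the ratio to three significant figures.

log₁₀([out]/[in]) = E·z/(57.4) = 101.6 × 2 / 57.4 = 3.5401
[out]/[in] = 10^(3.5401) = 3468

3470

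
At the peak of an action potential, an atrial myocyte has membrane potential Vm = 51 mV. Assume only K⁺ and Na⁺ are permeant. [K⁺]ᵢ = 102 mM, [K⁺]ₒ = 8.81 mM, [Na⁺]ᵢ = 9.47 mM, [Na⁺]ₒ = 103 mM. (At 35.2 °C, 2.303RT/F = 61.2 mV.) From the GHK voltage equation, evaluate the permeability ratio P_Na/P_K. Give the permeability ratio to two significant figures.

Let α = P_Na/P_K. GHK: Vm = 61.2·log₁₀[(Kₒ + α·Naₒ)/(Kᵢ + α·Naᵢ)].
10^(Vm/61.2) = 10^(51.0/61.2) = 6.8129
So 6.8129·(Kᵢ + α·Naᵢ) = Kₒ + α·Naₒ → α = (6.8129·102.0 − 8.81) / (103.0 − 6.8129·9.47)
α = (694.9 − 8.81) / (103.0 − 64.52) = 686.1/38.48 = 17.83

18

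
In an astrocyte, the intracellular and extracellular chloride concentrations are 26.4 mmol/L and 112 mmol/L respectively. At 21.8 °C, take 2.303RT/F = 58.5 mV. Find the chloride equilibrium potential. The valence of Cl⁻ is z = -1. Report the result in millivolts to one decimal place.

E = (58.5/z) · log₁₀([Cl⁻]_out/[Cl⁻]_in) with z = -1.
For an anion, dividing by z = -1 reverses the sign.
= (58.5/-1) · log₁₀(112/26.4) = -58.50 · log₁₀(4.242)
= -58.50 · (0.6276) = -36.72 mV

-36.7 mV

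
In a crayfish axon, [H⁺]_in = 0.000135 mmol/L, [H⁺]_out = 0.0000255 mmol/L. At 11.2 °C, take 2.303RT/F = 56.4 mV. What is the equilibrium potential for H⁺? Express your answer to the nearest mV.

E = (56.4/z) · log₁₀([H⁺]_out/[H⁺]_in) with z = +1.
= (56.4/1) · log₁₀(0.0000255/0.000135) = 56.40 · log₁₀(0.1889)
= 56.40 · (-0.7238) = -40.82 mV

-41 mV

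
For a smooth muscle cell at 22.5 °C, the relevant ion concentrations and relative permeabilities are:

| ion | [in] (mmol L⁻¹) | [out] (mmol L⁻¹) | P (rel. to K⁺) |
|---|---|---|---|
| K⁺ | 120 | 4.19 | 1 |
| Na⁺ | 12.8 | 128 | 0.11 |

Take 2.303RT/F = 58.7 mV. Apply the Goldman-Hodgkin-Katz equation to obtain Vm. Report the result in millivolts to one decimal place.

Vm = 58.7 · log₁₀[(Σ P·[cation]ₒ + Σ P·[anion]ᵢ) / (Σ P·[cation]ᵢ + Σ P·[anion]ₒ)]
Numerator = 1×4.19 + 0.11×128 = 18.27
Denominator = 1×120 + 0.11×12.8 = 121.4
Vm = 58.7 · log₁₀(0.15048) = 58.7 × (-0.8225) = -48.28 mV

-48.3 mV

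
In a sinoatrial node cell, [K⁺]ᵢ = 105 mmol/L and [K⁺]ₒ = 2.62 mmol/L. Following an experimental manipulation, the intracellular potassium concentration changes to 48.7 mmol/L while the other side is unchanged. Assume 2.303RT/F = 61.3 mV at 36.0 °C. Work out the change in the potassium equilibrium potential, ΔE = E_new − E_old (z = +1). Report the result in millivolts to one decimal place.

E_old = (61.3/1)·log₁₀(2.62/105) = -98.26 mV
E_new = (61.3/1)·log₁₀(2.62/48.7) = -77.80 mV
ΔE = -77.80 − (-98.26) = 20.45 mV

20.5 mV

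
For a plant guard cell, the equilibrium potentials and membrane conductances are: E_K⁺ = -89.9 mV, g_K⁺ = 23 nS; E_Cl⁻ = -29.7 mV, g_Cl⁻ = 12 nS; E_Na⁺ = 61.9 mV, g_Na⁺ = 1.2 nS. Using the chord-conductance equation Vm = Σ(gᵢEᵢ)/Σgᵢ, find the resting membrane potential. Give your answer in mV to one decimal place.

-64.9 mV

Σ gᵢEᵢ = 23·(-89.9) + 12·(-29.7) + 1.2·(61.9) = -2349.82
Σ gᵢ = 23 + 12 + 1.2 = 36.2
Vm = -2349.82 / 36.2 = -64.91 mV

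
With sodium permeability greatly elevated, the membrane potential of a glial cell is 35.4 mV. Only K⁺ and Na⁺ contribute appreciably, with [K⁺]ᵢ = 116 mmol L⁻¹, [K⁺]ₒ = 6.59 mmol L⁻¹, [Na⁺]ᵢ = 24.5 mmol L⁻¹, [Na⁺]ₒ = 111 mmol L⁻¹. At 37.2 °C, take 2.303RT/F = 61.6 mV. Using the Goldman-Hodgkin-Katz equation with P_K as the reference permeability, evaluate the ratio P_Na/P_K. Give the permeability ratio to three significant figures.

22.6

Let α = P_Na/P_K. GHK: Vm = 61.6·log₁₀[(Kₒ + α·Naₒ)/(Kᵢ + α·Naᵢ)].
10^(Vm/61.6) = 10^(35.4/61.6) = 3.7556
So 3.7556·(Kᵢ + α·Naᵢ) = Kₒ + α·Naₒ → α = (3.7556·116.0 − 6.59) / (111.0 − 3.7556·24.5)
α = (435.6 − 6.59) / (111.0 − 92.01) = 429.1/18.99 = 22.6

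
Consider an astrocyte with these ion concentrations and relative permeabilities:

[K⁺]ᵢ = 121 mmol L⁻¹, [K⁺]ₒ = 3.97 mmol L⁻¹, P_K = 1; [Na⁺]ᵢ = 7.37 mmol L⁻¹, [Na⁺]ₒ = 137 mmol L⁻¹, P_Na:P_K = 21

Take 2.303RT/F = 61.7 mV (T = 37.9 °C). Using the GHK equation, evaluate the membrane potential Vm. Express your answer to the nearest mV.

63 mV

Vm = 61.7 · log₁₀[(Σ P·[cation]ₒ + Σ P·[anion]ᵢ) / (Σ P·[cation]ᵢ + Σ P·[anion]ₒ)]
Numerator = 1×3.97 + 21×137 = 2881
Denominator = 1×121 + 21×7.37 = 275.8
Vm = 61.7 · log₁₀(10.447) = 61.7 × (1.0190) = 62.87 mV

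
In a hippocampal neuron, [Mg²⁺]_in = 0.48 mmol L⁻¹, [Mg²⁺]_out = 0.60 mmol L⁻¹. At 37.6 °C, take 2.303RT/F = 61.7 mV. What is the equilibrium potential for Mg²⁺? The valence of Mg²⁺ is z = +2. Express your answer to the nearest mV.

E = (61.7/z) · log₁₀([Mg²⁺]_out/[Mg²⁺]_in) with z = +2.
= (61.7/2) · log₁₀(0.60/0.48) = 30.85 · log₁₀(1.25)
= 30.85 · (0.0969) = 2.99 mV

3 mV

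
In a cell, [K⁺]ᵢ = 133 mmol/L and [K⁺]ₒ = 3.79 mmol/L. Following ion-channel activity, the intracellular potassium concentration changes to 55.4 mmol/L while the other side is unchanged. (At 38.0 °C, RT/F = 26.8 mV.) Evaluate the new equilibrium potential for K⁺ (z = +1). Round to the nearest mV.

After the shift: [K⁺]_out = 3.79, [K⁺]_in = 55.4 mmol/L.
E_new = (26.8/1)·ln(3.79/55.4) = 26.80 · (-2.6822) = -71.88 mV

-72 mV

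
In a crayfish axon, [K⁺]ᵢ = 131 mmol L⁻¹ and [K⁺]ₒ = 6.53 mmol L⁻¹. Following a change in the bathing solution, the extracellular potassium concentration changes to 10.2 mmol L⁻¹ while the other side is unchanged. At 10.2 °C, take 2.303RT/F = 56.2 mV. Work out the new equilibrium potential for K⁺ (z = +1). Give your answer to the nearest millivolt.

-62 mV

After the shift: [K⁺]_out = 10.2, [K⁺]_in = 131 mmol L⁻¹.
E_new = (56.2/1)·log₁₀(10.2/131) = 56.20 · (-1.1087) = -62.31 mV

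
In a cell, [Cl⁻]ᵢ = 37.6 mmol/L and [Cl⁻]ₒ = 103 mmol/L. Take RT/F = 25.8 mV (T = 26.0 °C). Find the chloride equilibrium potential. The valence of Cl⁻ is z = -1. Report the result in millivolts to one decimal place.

-26.0 mV

E = (25.8/z) · ln([Cl⁻]_out/[Cl⁻]_in) with z = -1.
For an anion, dividing by z = -1 reverses the sign.
= (25.8/-1) · ln(103/37.6) = -25.80 · ln(2.739)
= -25.80 · (1.0077) = -26.00 mV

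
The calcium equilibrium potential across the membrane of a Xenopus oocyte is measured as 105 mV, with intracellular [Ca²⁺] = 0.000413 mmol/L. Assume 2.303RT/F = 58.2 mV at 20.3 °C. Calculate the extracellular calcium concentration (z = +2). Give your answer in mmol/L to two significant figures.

1.7 mmol/L

Nernst: E = (58.2/2) · log₁₀([out]/[in]), so log₁₀([out]/[in]) = 105.0 × 2 / 58.2 = 3.6082.
[out]/[in] = 10^(3.6082) = 4057.
[out] = 4057 × 0.000413 = 1.676 mmol/L.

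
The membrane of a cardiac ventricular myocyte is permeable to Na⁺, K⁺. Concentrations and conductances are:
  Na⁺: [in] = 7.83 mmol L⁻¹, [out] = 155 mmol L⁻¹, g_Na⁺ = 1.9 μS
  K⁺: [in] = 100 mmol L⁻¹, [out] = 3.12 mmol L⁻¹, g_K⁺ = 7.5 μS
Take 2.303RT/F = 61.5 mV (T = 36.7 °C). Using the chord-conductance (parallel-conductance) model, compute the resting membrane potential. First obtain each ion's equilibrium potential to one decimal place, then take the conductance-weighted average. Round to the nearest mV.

-58 mV

E_Na⁺ = (61.5/1)·log₁₀(155/7.83) = 79.7 mV
E_K⁺ = (61.5/1)·log₁₀(3.12/100) = -92.6 mV
Vm = (Σ gᵢEᵢ)/(Σ gᵢ) = (1.9·79.7 + 7.5·-92.6) / (1.9 + 7.5)
= -543.07 / 9.4 = -57.77 mV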